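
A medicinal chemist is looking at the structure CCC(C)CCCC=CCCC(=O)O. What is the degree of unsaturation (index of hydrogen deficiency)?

2

Degree of unsaturation = (number of rings) + (number of π bonds).
Ring closures in the SMILES: 0.
π bonds: 2 double bonds (each 1 DoU) → 2 DoU from unsaturation.
Total DoU = 0 + 2 = 2.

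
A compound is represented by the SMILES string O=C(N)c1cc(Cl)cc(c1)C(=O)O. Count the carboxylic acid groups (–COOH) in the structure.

1

The carboxylic acid motif appears at heavy-atom position 11 in the SMILES.
Other groups present: 1 amide.
Carboxylic acid count: 1.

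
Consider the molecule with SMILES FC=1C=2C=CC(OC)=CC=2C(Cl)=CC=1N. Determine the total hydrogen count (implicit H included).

9

Walk through each heavy atom and fill implicit hydrogens from standard valence (C 4, N 3, O 2, S 2, halogen 1):
  atom 1: F (halogen, monovalent) → 0 H
  atom 2: C, bond orders sum to 4 (valence 4) → 0 H
  atom 3: C, bond orders sum to 4 (valence 4) → 0 H
  atom 4: C, bond orders sum to 3 (valence 4) → 1 H
  atom 5: C, bond orders sum to 3 (valence 4) → 1 H
  atom 6: C, bond orders sum to 4 (valence 4) → 0 H
  atom 7: O, bond orders sum to 2 (valence 2) → 0 H
  atom 8: C, bond orders sum to 1 (valence 4) → 3 H
  atom 9: C, bond orders sum to 3 (valence 4) → 1 H
  atom 10: C, bond orders sum to 4 (valence 4) → 0 H
  atom 11: C, bond orders sum to 4 (valence 4) → 0 H
  atom 12: Cl (halogen, monovalent) → 0 H
  atom 13: C, bond orders sum to 3 (valence 4) → 1 H
  atom 14: C, bond orders sum to 4 (valence 4) → 0 H
  atom 15: N, bond orders sum to 1 (valence 3) → 2 H
Total hydrogens: 9.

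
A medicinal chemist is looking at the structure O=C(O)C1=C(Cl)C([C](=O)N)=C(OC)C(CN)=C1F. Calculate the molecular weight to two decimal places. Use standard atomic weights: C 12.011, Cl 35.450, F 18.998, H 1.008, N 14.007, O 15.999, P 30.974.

276.65 g/mol

First, the molecular formula is C10H10ClFN2O4 (counting implicit H from valence).
  C: 10 × 12.011 = 120.110
  Cl: 1 × 35.450 = 35.450
  F: 1 × 18.998 = 18.998
  H: 10 × 1.008 = 10.080
  N: 2 × 14.007 = 28.014
  O: 4 × 15.999 = 63.996
Sum: 10×12.011 + 1×35.450 + 1×18.998 + 10×1.008 + 2×14.007 + 4×15.999 = 276.648 → 276.65 g/mol.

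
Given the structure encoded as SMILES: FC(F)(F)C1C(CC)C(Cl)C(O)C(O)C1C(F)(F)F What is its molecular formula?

Walk through each heavy atom and fill implicit hydrogens from standard valence (C 4, N 3, O 2, S 2, halogen 1):
  atom 1: F (halogen, monovalent) → 0 H
  atom 2: C, bond orders sum to 4 (valence 4) → 0 H
  atom 3: F (halogen, monovalent) → 0 H
  atom 4: F (halogen, monovalent) → 0 H
  atom 5: C, bond orders sum to 3 (valence 4) → 1 H
  atom 6: C, bond orders sum to 3 (valence 4) → 1 H
  atom 7: C, bond orders sum to 2 (valence 4) → 2 H
  atom 8: C, bond orders sum to 1 (valence 4) → 3 H
  atom 9: C, bond orders sum to 3 (valence 4) → 1 H
  atom 10: Cl (halogen, monovalent) → 0 H
  atom 11: C, bond orders sum to 3 (valence 4) → 1 H
  atom 12: O, bond orders sum to 1 (valence 2) → 1 H
  atom 13: C, bond orders sum to 3 (valence 4) → 1 H
  atom 14: O, bond orders sum to 1 (valence 2) → 1 H
  atom 15: C, bond orders sum to 3 (valence 4) → 1 H
  atom 16: C, bond orders sum to 4 (valence 4) → 0 H
  atom 17: F (halogen, monovalent) → 0 H
  atom 18: F (halogen, monovalent) → 0 H
  atom 19: F (halogen, monovalent) → 0 H
Totals → C:10, H:13, Cl:1, F:6, O:2.
In Hill order: C10H13ClF6O2.

C10H13ClF6O2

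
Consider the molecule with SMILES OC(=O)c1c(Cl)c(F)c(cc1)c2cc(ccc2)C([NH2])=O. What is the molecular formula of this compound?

C14H9ClFNO3

Walk through each heavy atom and fill implicit hydrogens from standard valence (C 4, N 3, O 2, S 2, halogen 1); for lowercase aromatic atoms, an aromatic c carries 1 H when it has two neighbours and 0 H with three, and aromatic n carries 0 H:
  atom 1: O, bond orders sum to 1 (valence 2) → 1 H
  atom 2: C, bond orders sum to 4 (valence 4) → 0 H
  atom 3: O, bond orders sum to 2 (valence 2) → 0 H
  atom 4: aromatic c, 3 neighbours → 0 H
  atom 5: aromatic c, 3 neighbours → 0 H
  atom 6: Cl (halogen, monovalent) → 0 H
  atom 7: aromatic c, 3 neighbours → 0 H
  atom 8: F (halogen, monovalent) → 0 H
  atom 9: aromatic c, 3 neighbours → 0 H
  atom 10: aromatic c, 2 neighbours → 1 H
  atom 11: aromatic c, 2 neighbours → 1 H
  atom 12: aromatic c, 3 neighbours → 0 H
  atom 13: aromatic c, 2 neighbours → 1 H
  atom 14: aromatic c, 3 neighbours → 0 H
  atom 15: aromatic c, 2 neighbours → 1 H
  atom 16: aromatic c, 2 neighbours → 1 H
  atom 17: aromatic c, 2 neighbours → 1 H
  atom 18: C, bond orders sum to 4 (valence 4) → 0 H
  atom 19: N with explicit H count 2
  atom 20: O, bond orders sum to 2 (valence 2) → 0 H
Totals → C:14, H:9, Cl:1, F:1, N:1, O:3.
In Hill order: C14H9ClFNO3.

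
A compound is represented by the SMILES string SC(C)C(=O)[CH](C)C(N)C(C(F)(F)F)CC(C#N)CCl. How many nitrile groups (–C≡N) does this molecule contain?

1

The nitrile motif appears at heavy-atom position 17 in the SMILES.
Other groups present: 1 ketone, 1 primary amine, 1 thiol.
Nitrile count: 1.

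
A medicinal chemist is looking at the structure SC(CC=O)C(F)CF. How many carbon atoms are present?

5

Count every carbon token in the SMILES (each C, including those in ring-closure positions and inside branches).
Carbon count: 5.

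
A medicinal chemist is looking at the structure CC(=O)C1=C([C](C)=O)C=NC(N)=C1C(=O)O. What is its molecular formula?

Walk through each heavy atom and fill implicit hydrogens from standard valence (C 4, N 3, O 2, S 2, halogen 1):
  atom 1: C, bond orders sum to 1 (valence 4) → 3 H
  atom 2: C, bond orders sum to 4 (valence 4) → 0 H
  atom 3: O, bond orders sum to 2 (valence 2) → 0 H
  atom 4: C, bond orders sum to 4 (valence 4) → 0 H
  atom 5: C, bond orders sum to 4 (valence 4) → 0 H
  atom 6: C with explicit H count 0
  atom 7: C, bond orders sum to 1 (valence 4) → 3 H
  atom 8: O, bond orders sum to 2 (valence 2) → 0 H
  atom 9: C, bond orders sum to 3 (valence 4) → 1 H
  atom 10: N, bond orders sum to 3 (valence 3) → 0 H
  atom 11: C, bond orders sum to 4 (valence 4) → 0 H
  atom 12: N, bond orders sum to 1 (valence 3) → 2 H
  atom 13: C, bond orders sum to 4 (valence 4) → 0 H
  atom 14: C, bond orders sum to 4 (valence 4) → 0 H
  atom 15: O, bond orders sum to 2 (valence 2) → 0 H
  atom 16: O, bond orders sum to 1 (valence 2) → 1 H
Totals → C:10, H:10, N:2, O:4.

C10H10N2O4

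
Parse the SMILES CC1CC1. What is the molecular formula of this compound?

Walk through each heavy atom and fill implicit hydrogens from standard valence (C 4, N 3, O 2, S 2, halogen 1):
  atom 1: C, bond orders sum to 1 (valence 4) → 3 H
  atom 2: C, bond orders sum to 3 (valence 4) → 1 H
  atom 3: C, bond orders sum to 2 (valence 4) → 2 H
  atom 4: C, bond orders sum to 2 (valence 4) → 2 H
Totals → C:4, H:8.

C4H8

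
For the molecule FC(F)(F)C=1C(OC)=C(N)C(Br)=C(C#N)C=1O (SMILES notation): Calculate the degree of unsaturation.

6

Degree of unsaturation = (number of rings) + (number of π bonds).
Ring closures in the SMILES: 1.
π bonds: 3 double bonds (each 1 DoU), 1 triple bond (each 2 DoU) → 5 DoU from unsaturation.
Total DoU = 1 + 5 = 6.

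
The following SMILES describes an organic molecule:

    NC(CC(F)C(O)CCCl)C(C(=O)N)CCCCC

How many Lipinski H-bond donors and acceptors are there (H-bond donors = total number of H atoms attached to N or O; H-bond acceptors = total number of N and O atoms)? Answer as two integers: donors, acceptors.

5, 4

Donors: find every N or O and count the H atoms it carries.
  atom 1 (N): bond orders sum to 1 → 2 H
  atom 7 (O): bond orders sum to 1 → 1 H
  atom 13 (O): bond orders sum to 2 → 0 H
  atom 14 (N): bond orders sum to 1 → 2 H
Lipinski HBD = 5.
Acceptors: N atoms = 2, O atoms = 2 → HBA = 4.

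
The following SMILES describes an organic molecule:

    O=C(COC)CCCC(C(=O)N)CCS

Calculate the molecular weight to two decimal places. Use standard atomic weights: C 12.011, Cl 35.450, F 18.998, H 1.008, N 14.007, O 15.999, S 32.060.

First, the molecular formula is C10H19NO3S (counting implicit H from valence).
  C: 10 × 12.011 = 120.110
  H: 19 × 1.008 = 19.152
  N: 1 × 14.007 = 14.007
  O: 3 × 15.999 = 47.997
  S: 1 × 32.060 = 32.060
Sum: 10×12.011 + 19×1.008 + 1×14.007 + 3×15.999 + 1×32.060 = 233.326 → 233.33 g/mol.

233.33 g/mol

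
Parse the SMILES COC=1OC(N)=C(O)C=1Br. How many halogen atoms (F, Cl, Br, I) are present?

1

Halogen atoms appear at heavy-atom position 10 (1×Br).
Other groups present: 1 ether, 1 hydroxyl, 1 primary amine.
Halogen count: 1.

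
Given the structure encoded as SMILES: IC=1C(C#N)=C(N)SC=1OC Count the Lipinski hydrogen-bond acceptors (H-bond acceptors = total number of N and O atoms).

3

N atoms: 2; O atoms: 1.
Lipinski HBA = 2 + 1 = 3.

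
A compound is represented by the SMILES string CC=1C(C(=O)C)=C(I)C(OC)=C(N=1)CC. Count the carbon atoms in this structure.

Count every carbon token in the SMILES (each C, including those in ring-closure positions and inside branches).
Carbon count: 11.

11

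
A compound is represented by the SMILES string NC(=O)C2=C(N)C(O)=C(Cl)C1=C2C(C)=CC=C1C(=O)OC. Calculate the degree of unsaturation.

9

Molecular formula: C14H13ClN2O4.
DoU = (2C + 2 + N − H − X) / 2, where X is the halogen count and O/S are ignored.
    = (2·14 + 2 + 2 − 13 − 1) / 2 = 18 / 2 = 9.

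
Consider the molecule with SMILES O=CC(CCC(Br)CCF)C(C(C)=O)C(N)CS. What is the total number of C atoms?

Count every carbon token in the SMILES (each C, including those in ring-closure positions and inside branches).
Carbon count: 12.

12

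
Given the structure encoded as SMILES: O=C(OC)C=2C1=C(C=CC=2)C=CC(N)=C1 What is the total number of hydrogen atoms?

Walk through each heavy atom and fill implicit hydrogens from standard valence (C 4, N 3, O 2, S 2, halogen 1):
  atom 1: O, bond orders sum to 2 (valence 2) → 0 H
  atom 2: C, bond orders sum to 4 (valence 4) → 0 H
  atom 3: O, bond orders sum to 2 (valence 2) → 0 H
  atom 4: C, bond orders sum to 1 (valence 4) → 3 H
  atom 5: C, bond orders sum to 4 (valence 4) → 0 H
  atom 6: C, bond orders sum to 4 (valence 4) → 0 H
  atom 7: C, bond orders sum to 4 (valence 4) → 0 H
  atom 8: C, bond orders sum to 3 (valence 4) → 1 H
  atom 9: C, bond orders sum to 3 (valence 4) → 1 H
  atom 10: C, bond orders sum to 3 (valence 4) → 1 H
  atom 11: C, bond orders sum to 3 (valence 4) → 1 H
  atom 12: C, bond orders sum to 3 (valence 4) → 1 H
  atom 13: C, bond orders sum to 4 (valence 4) → 0 H
  atom 14: N, bond orders sum to 1 (valence 3) → 2 H
  atom 15: C, bond orders sum to 3 (valence 4) → 1 H
Total hydrogens: 11.

11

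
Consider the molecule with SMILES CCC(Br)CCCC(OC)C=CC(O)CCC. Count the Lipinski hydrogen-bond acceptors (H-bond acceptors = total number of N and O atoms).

2

N atoms: 0; O atoms: 2.
Lipinski HBA = 0 + 2 = 2.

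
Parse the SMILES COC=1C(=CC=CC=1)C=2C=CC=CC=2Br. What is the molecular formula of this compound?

Walk through each heavy atom and fill implicit hydrogens from standard valence (C 4, N 3, O 2, S 2, halogen 1):
  atom 1: C, bond orders sum to 1 (valence 4) → 3 H
  atom 2: O, bond orders sum to 2 (valence 2) → 0 H
  atom 3: C, bond orders sum to 4 (valence 4) → 0 H
  atom 4: C, bond orders sum to 4 (valence 4) → 0 H
  atom 5: C, bond orders sum to 3 (valence 4) → 1 H
  atom 6: C, bond orders sum to 3 (valence 4) → 1 H
  atom 7: C, bond orders sum to 3 (valence 4) → 1 H
  atom 8: C, bond orders sum to 3 (valence 4) → 1 H
  atom 9: C, bond orders sum to 4 (valence 4) → 0 H
  atom 10: C, bond orders sum to 3 (valence 4) → 1 H
  atom 11: C, bond orders sum to 3 (valence 4) → 1 H
  atom 12: C, bond orders sum to 3 (valence 4) → 1 H
  atom 13: C, bond orders sum to 3 (valence 4) → 1 H
  atom 14: C, bond orders sum to 4 (valence 4) → 0 H
  atom 15: Br (halogen, monovalent) → 0 H
Totals → C:13, H:11, Br:1, O:1.

C13H11BrO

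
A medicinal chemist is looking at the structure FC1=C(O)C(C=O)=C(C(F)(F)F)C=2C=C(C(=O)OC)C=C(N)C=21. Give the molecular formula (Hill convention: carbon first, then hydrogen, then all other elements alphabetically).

C14H9F4NO4

Walk through each heavy atom and fill implicit hydrogens from standard valence (C 4, N 3, O 2, S 2, halogen 1):
  atom 1: F (halogen, monovalent) → 0 H
  atom 2: C, bond orders sum to 4 (valence 4) → 0 H
  atom 3: C, bond orders sum to 4 (valence 4) → 0 H
  atom 4: O, bond orders sum to 1 (valence 2) → 1 H
  atom 5: C, bond orders sum to 4 (valence 4) → 0 H
  atom 6: C, bond orders sum to 3 (valence 4) → 1 H
  atom 7: O, bond orders sum to 2 (valence 2) → 0 H
  atom 8: C, bond orders sum to 4 (valence 4) → 0 H
  atom 9: C, bond orders sum to 4 (valence 4) → 0 H
  atom 10: F (halogen, monovalent) → 0 H
  atom 11: F (halogen, monovalent) → 0 H
  atom 12: F (halogen, monovalent) → 0 H
  atom 13: C, bond orders sum to 4 (valence 4) → 0 H
  atom 14: C, bond orders sum to 3 (valence 4) → 1 H
  atom 15: C, bond orders sum to 4 (valence 4) → 0 H
  atom 16: C, bond orders sum to 4 (valence 4) → 0 H
  atom 17: O, bond orders sum to 2 (valence 2) → 0 H
  atom 18: O, bond orders sum to 2 (valence 2) → 0 H
  atom 19: C, bond orders sum to 1 (valence 4) → 3 H
  atom 20: C, bond orders sum to 3 (valence 4) → 1 H
  atom 21: C, bond orders sum to 4 (valence 4) → 0 H
  atom 22: N, bond orders sum to 1 (valence 3) → 2 H
  atom 23: C, bond orders sum to 4 (valence 4) → 0 H
Totals → C:14, H:9, F:4, N:1, O:4.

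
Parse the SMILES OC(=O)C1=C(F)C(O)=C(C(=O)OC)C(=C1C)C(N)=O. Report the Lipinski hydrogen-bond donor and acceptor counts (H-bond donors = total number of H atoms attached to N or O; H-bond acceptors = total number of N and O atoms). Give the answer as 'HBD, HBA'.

4, 7

Donors: find every N or O and count the H atoms it carries.
  atom 1 (O): bond orders sum to 1 → 1 H
  atom 3 (O): bond orders sum to 2 → 0 H
  atom 8 (O): bond orders sum to 1 → 1 H
  atom 11 (O): bond orders sum to 2 → 0 H
  atom 12 (O): bond orders sum to 2 → 0 H
  atom 18 (N): bond orders sum to 1 → 2 H
  atom 19 (O): bond orders sum to 2 → 0 H
Lipinski HBD = 4.
Acceptors: N atoms = 1, O atoms = 6 → HBA = 7.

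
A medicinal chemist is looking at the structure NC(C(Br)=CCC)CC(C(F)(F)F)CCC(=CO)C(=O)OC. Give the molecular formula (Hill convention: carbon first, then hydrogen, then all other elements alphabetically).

C14H21BrF3NO3

Walk through each heavy atom and fill implicit hydrogens from standard valence (C 4, N 3, O 2, S 2, halogen 1):
  atom 1: N, bond orders sum to 1 (valence 3) → 2 H
  atom 2: C, bond orders sum to 3 (valence 4) → 1 H
  atom 3: C, bond orders sum to 4 (valence 4) → 0 H
  atom 4: Br (halogen, monovalent) → 0 H
  atom 5: C, bond orders sum to 3 (valence 4) → 1 H
  atom 6: C, bond orders sum to 2 (valence 4) → 2 H
  atom 7: C, bond orders sum to 1 (valence 4) → 3 H
  atom 8: C, bond orders sum to 2 (valence 4) → 2 H
  atom 9: C, bond orders sum to 3 (valence 4) → 1 H
  atom 10: C, bond orders sum to 4 (valence 4) → 0 H
  atom 11: F (halogen, monovalent) → 0 H
  atom 12: F (halogen, monovalent) → 0 H
  atom 13: F (halogen, monovalent) → 0 H
  atom 14: C, bond orders sum to 2 (valence 4) → 2 H
  atom 15: C, bond orders sum to 2 (valence 4) → 2 H
  atom 16: C, bond orders sum to 4 (valence 4) → 0 H
  atom 17: C, bond orders sum to 3 (valence 4) → 1 H
  atom 18: O, bond orders sum to 1 (valence 2) → 1 H
  atom 19: C, bond orders sum to 4 (valence 4) → 0 H
  atom 20: O, bond orders sum to 2 (valence 2) → 0 H
  atom 21: O, bond orders sum to 2 (valence 2) → 0 H
  atom 22: C, bond orders sum to 1 (valence 4) → 3 H
Totals → C:14, H:21, Br:1, F:3, N:1, O:3.
In Hill order: C14H21BrF3NO3.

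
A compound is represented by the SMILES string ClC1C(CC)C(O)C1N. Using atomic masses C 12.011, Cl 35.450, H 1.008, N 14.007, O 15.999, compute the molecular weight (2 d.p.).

149.62 g/mol

First, the molecular formula is C6H12ClNO (counting implicit H from valence).
  C: 6 × 12.011 = 72.066
  Cl: 1 × 35.450 = 35.450
  H: 12 × 1.008 = 12.096
  N: 1 × 14.007 = 14.007
  O: 1 × 15.999 = 15.999
Sum: 6×12.011 + 1×35.450 + 12×1.008 + 1×14.007 + 1×15.999 = 149.618 → 149.62 g/mol.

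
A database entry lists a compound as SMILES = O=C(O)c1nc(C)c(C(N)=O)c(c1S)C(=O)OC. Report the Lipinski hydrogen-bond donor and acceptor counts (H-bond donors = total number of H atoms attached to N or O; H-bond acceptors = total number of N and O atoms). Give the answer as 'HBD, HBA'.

Donors: find every N or O and count the H atoms it carries.
  atom 1 (O): bond orders sum to 2 → 0 H
  atom 3 (O): bond orders sum to 1 → 1 H
  atom 5 (N): bond orders sum to 3 → 0 H
  atom 10 (N): bond orders sum to 1 → 2 H
  atom 11 (O): bond orders sum to 2 → 0 H
  atom 16 (O): bond orders sum to 2 → 0 H
  atom 17 (O): bond orders sum to 2 → 0 H
Lipinski HBD = 3.
Acceptors: N atoms = 2, O atoms = 5 → HBA = 7.

3, 7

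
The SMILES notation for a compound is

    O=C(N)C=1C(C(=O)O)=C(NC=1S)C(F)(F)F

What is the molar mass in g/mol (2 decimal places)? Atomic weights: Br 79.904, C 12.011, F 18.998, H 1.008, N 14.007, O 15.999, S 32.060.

254.18 g/mol

First, the molecular formula is C7H5F3N2O3S (counting implicit H from valence).
  C: 7 × 12.011 = 84.077
  F: 3 × 18.998 = 56.994
  H: 5 × 1.008 = 5.040
  N: 2 × 14.007 = 28.014
  O: 3 × 15.999 = 47.997
  S: 1 × 32.060 = 32.060
Sum: 7×12.011 + 3×18.998 + 5×1.008 + 2×14.007 + 3×15.999 + 1×32.060 = 254.182 → 254.18 g/mol.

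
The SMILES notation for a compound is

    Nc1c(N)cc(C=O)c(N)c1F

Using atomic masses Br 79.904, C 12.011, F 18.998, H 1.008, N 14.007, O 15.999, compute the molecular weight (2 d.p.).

169.16 g/mol

First, the molecular formula is C7H8FN3O (counting implicit H from valence).
  C: 7 × 12.011 = 84.077
  F: 1 × 18.998 = 18.998
  H: 8 × 1.008 = 8.064
  N: 3 × 14.007 = 42.021
  O: 1 × 15.999 = 15.999
Sum: 7×12.011 + 1×18.998 + 8×1.008 + 3×14.007 + 1×15.999 = 169.159 → 169.16 g/mol.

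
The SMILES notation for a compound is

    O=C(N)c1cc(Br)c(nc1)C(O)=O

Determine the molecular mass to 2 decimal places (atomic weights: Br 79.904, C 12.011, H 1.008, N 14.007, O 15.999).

First, the molecular formula is C7H5BrN2O3 (counting implicit H from valence).
  Br: 1 × 79.904 = 79.904
  C: 7 × 12.011 = 84.077
  H: 5 × 1.008 = 5.040
  N: 2 × 14.007 = 28.014
  O: 3 × 15.999 = 47.997
Sum: 1×79.904 + 7×12.011 + 5×1.008 + 2×14.007 + 3×15.999 = 245.032 → 245.03 g/mol.

245.03 g/mol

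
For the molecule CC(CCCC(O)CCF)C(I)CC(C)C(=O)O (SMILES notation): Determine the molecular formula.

Walk through each heavy atom and fill implicit hydrogens from standard valence (C 4, N 3, O 2, S 2, halogen 1):
  atom 1: C, bond orders sum to 1 (valence 4) → 3 H
  atom 2: C, bond orders sum to 3 (valence 4) → 1 H
  atom 3: C, bond orders sum to 2 (valence 4) → 2 H
  atom 4: C, bond orders sum to 2 (valence 4) → 2 H
  atom 5: C, bond orders sum to 2 (valence 4) → 2 H
  atom 6: C, bond orders sum to 3 (valence 4) → 1 H
  atom 7: O, bond orders sum to 1 (valence 2) → 1 H
  atom 8: C, bond orders sum to 2 (valence 4) → 2 H
  atom 9: C, bond orders sum to 2 (valence 4) → 2 H
  atom 10: F (halogen, monovalent) → 0 H
  atom 11: C, bond orders sum to 3 (valence 4) → 1 H
  atom 12: I (halogen, monovalent) → 0 H
  atom 13: C, bond orders sum to 2 (valence 4) → 2 H
  atom 14: C, bond orders sum to 3 (valence 4) → 1 H
  atom 15: C, bond orders sum to 1 (valence 4) → 3 H
  atom 16: C, bond orders sum to 4 (valence 4) → 0 H
  atom 17: O, bond orders sum to 2 (valence 2) → 0 H
  atom 18: O, bond orders sum to 1 (valence 2) → 1 H
Totals → C:13, H:24, F:1, I:1, O:3.
In Hill order: C13H24FIO3.

C13H24FIO3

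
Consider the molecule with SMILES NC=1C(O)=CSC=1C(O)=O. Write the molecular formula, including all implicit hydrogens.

C5H5NO3S

Walk through each heavy atom and fill implicit hydrogens from standard valence (C 4, N 3, O 2, S 2, halogen 1):
  atom 1: N, bond orders sum to 1 (valence 3) → 2 H
  atom 2: C, bond orders sum to 4 (valence 4) → 0 H
  atom 3: C, bond orders sum to 4 (valence 4) → 0 H
  atom 4: O, bond orders sum to 1 (valence 2) → 1 H
  atom 5: C, bond orders sum to 3 (valence 4) → 1 H
  atom 6: S, bond orders sum to 2 (valence 2) → 0 H
  atom 7: C, bond orders sum to 4 (valence 4) → 0 H
  atom 8: C, bond orders sum to 4 (valence 4) → 0 H
  atom 9: O, bond orders sum to 1 (valence 2) → 1 H
  atom 10: O, bond orders sum to 2 (valence 2) → 0 H
Totals → C:5, H:5, N:1, O:3, S:1.
In Hill order: C5H5NO3S.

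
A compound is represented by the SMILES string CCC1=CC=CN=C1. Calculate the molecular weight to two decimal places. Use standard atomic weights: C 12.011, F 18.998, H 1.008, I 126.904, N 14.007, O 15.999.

107.16 g/mol

First, the molecular formula is C7H9N (counting implicit H from valence).
  C: 7 × 12.011 = 84.077
  H: 9 × 1.008 = 9.072
  N: 1 × 14.007 = 14.007
Sum: 7×12.011 + 9×1.008 + 1×14.007 = 107.156 → 107.16 g/mol.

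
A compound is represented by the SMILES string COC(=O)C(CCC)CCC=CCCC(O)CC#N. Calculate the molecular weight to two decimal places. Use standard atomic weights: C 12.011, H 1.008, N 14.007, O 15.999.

First, the molecular formula is C15H25NO3 (counting implicit H from valence).
  C: 15 × 12.011 = 180.165
  H: 25 × 1.008 = 25.200
  N: 1 × 14.007 = 14.007
  O: 3 × 15.999 = 47.997
Sum: 15×12.011 + 25×1.008 + 1×14.007 + 3×15.999 = 267.369 → 267.37 g/mol.

267.37 g/mol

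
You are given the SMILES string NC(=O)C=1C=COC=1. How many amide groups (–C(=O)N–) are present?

The amide motif appears at heavy-atom position 2 in the SMILES.
Amide count: 1.

1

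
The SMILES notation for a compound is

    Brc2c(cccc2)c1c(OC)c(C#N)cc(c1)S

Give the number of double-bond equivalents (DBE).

Molecular formula: C14H10BrNOS.
DoU = (2C + 2 + N − H − X) / 2, where X is the halogen count and O/S are ignored.
    = (2·14 + 2 + 1 − 10 − 1) / 2 = 20 / 2 = 10.

10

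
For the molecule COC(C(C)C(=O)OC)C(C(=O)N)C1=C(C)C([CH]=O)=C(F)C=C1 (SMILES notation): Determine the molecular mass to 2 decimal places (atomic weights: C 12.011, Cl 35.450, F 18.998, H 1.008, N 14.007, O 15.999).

First, the molecular formula is C16H20FNO5 (counting implicit H from valence).
  C: 16 × 12.011 = 192.176
  F: 1 × 18.998 = 18.998
  H: 20 × 1.008 = 20.160
  N: 1 × 14.007 = 14.007
  O: 5 × 15.999 = 79.995
Sum: 16×12.011 + 1×18.998 + 20×1.008 + 1×14.007 + 5×15.999 = 325.336 → 325.34 g/mol.

325.34 g/mol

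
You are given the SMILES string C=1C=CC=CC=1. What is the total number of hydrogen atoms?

6

Walk through each heavy atom and fill implicit hydrogens from standard valence (C 4, N 3, O 2, S 2, halogen 1):
  atom 1: C, bond orders sum to 3 (valence 4) → 1 H
  atom 2: C, bond orders sum to 3 (valence 4) → 1 H
  atom 3: C, bond orders sum to 3 (valence 4) → 1 H
  atom 4: C, bond orders sum to 3 (valence 4) → 1 H
  atom 5: C, bond orders sum to 3 (valence 4) → 1 H
  atom 6: C, bond orders sum to 3 (valence 4) → 1 H
Total hydrogens: 6.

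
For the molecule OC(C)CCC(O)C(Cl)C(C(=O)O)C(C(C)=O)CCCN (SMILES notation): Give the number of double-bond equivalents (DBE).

2

Degree of unsaturation = (number of rings) + (number of π bonds).
Ring closures in the SMILES: 0.
π bonds: 2 double bonds (each 1 DoU) → 2 DoU from unsaturation.
Total DoU = 0 + 2 = 2.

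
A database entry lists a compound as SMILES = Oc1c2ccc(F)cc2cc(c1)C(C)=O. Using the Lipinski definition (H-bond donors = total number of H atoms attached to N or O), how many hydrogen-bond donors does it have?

Donors: find every N or O and count the H atoms it carries.
  atom 1 (O): bond orders sum to 1 → 1 H
  atom 15 (O): bond orders sum to 2 → 0 H
Lipinski HBD = 1.

1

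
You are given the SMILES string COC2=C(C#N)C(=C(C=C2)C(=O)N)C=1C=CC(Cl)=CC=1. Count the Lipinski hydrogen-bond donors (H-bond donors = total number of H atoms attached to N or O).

Donors: find every N or O and count the H atoms it carries.
  atom 2 (O): bond orders sum to 2 → 0 H
  atom 6 (N): bond orders sum to 3 → 0 H
  atom 12 (O): bond orders sum to 2 → 0 H
  atom 13 (N): bond orders sum to 1 → 2 H
Lipinski HBD = 2.

2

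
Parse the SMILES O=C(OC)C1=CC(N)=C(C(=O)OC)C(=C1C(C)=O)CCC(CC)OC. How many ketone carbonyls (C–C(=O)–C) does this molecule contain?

1

The ketone motif appears at heavy-atom position 16 in the SMILES.
Other groups present: 2 ester, 1 ether, 1 primary amine.
Ketone count: 1.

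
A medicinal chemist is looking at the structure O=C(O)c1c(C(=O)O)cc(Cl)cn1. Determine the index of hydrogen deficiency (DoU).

Molecular formula: C7H4ClNO4.
DoU = (2C + 2 + N − H − X) / 2, where X is the halogen count and O/S are ignored.
    = (2·7 + 2 + 1 − 4 − 1) / 2 = 12 / 2 = 6.

6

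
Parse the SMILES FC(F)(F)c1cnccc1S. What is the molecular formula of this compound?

C6H4F3NS

Walk through each heavy atom and fill implicit hydrogens from standard valence (C 4, N 3, O 2, S 2, halogen 1); for lowercase aromatic atoms, an aromatic c carries 1 H when it has two neighbours and 0 H with three, and aromatic n carries 0 H:
  atom 1: F (halogen, monovalent) → 0 H
  atom 2: C, bond orders sum to 4 (valence 4) → 0 H
  atom 3: F (halogen, monovalent) → 0 H
  atom 4: F (halogen, monovalent) → 0 H
  atom 5: aromatic c, 3 neighbours → 0 H
  atom 6: aromatic c, 2 neighbours → 1 H
  atom 7: aromatic n, 2 neighbours → 0 H
  atom 8: aromatic c, 2 neighbours → 1 H
  atom 9: aromatic c, 2 neighbours → 1 H
  atom 10: aromatic c, 3 neighbours → 0 H
  atom 11: S, bond orders sum to 1 (valence 2) → 1 H
Totals → C:6, H:4, F:3, N:1, S:1.
In Hill order: C6H4F3NS.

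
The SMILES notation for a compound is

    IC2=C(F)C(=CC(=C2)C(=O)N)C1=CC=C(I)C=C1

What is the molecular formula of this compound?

Walk through each heavy atom and fill implicit hydrogens from standard valence (C 4, N 3, O 2, S 2, halogen 1):
  atom 1: I (halogen, monovalent) → 0 H
  atom 2: C, bond orders sum to 4 (valence 4) → 0 H
  atom 3: C, bond orders sum to 4 (valence 4) → 0 H
  atom 4: F (halogen, monovalent) → 0 H
  atom 5: C, bond orders sum to 4 (valence 4) → 0 H
  atom 6: C, bond orders sum to 3 (valence 4) → 1 H
  atom 7: C, bond orders sum to 4 (valence 4) → 0 H
  atom 8: C, bond orders sum to 3 (valence 4) → 1 H
  atom 9: C, bond orders sum to 4 (valence 4) → 0 H
  atom 10: O, bond orders sum to 2 (valence 2) → 0 H
  atom 11: N, bond orders sum to 1 (valence 3) → 2 H
  atom 12: C, bond orders sum to 4 (valence 4) → 0 H
  atom 13: C, bond orders sum to 3 (valence 4) → 1 H
  atom 14: C, bond orders sum to 3 (valence 4) → 1 H
  atom 15: C, bond orders sum to 4 (valence 4) → 0 H
  atom 16: I (halogen, monovalent) → 0 H
  atom 17: C, bond orders sum to 3 (valence 4) → 1 H
  atom 18: C, bond orders sum to 3 (valence 4) → 1 H
Totals → C:13, H:8, F:1, I:2, N:1, O:1.

C13H8FI2NO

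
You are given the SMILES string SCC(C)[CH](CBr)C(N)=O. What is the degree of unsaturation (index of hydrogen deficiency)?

Degree of unsaturation = (number of rings) + (number of π bonds).
Ring closures in the SMILES: 0.
π bonds: 1 double bond (each 1 DoU) → 1 DoU from unsaturation.
Total DoU = 0 + 1 = 1.

1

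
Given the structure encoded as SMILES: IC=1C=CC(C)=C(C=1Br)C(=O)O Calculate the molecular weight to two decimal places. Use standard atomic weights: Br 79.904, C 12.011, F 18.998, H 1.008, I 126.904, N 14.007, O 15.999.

340.94 g/mol

First, the molecular formula is C8H6BrIO2 (counting implicit H from valence).
  Br: 1 × 79.904 = 79.904
  C: 8 × 12.011 = 96.088
  H: 6 × 1.008 = 6.048
  I: 1 × 126.904 = 126.904
  O: 2 × 15.999 = 31.998
Sum: 1×79.904 + 8×12.011 + 6×1.008 + 1×126.904 + 2×15.999 = 340.942 → 340.94 g/mol.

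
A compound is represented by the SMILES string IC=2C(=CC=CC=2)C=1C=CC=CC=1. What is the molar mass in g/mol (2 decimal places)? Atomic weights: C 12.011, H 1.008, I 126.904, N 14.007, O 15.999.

First, the molecular formula is C12H9I (counting implicit H from valence).
  C: 12 × 12.011 = 144.132
  H: 9 × 1.008 = 9.072
  I: 1 × 126.904 = 126.904
Sum: 12×12.011 + 9×1.008 + 1×126.904 = 280.108 → 280.11 g/mol.

280.11 g/mol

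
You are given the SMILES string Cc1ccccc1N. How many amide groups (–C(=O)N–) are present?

Scan the SMILES for the amide motif — none present.
Groups that are present: 1 primary amine.

0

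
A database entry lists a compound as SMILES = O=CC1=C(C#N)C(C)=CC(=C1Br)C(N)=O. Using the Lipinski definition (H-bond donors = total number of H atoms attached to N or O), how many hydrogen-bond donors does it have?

2

Donors: find every N or O and count the H atoms it carries.
  atom 1 (O): bond orders sum to 2 → 0 H
  atom 6 (N): bond orders sum to 3 → 0 H
  atom 14 (N): bond orders sum to 1 → 2 H
  atom 15 (O): bond orders sum to 2 → 0 H
Lipinski HBD = 2.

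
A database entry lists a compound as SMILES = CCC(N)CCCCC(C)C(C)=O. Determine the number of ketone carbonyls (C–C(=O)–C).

The ketone motif appears at heavy-atom position 11 in the SMILES.
Other groups present: 1 primary amine.
Ketone count: 1.

1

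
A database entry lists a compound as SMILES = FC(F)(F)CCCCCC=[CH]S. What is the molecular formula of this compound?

Walk through each heavy atom and fill implicit hydrogens from standard valence (C 4, N 3, O 2, S 2, halogen 1):
  atom 1: F (halogen, monovalent) → 0 H
  atom 2: C, bond orders sum to 4 (valence 4) → 0 H
  atom 3: F (halogen, monovalent) → 0 H
  atom 4: F (halogen, monovalent) → 0 H
  atom 5: C, bond orders sum to 2 (valence 4) → 2 H
  atom 6: C, bond orders sum to 2 (valence 4) → 2 H
  atom 7: C, bond orders sum to 2 (valence 4) → 2 H
  atom 8: C, bond orders sum to 2 (valence 4) → 2 H
  atom 9: C, bond orders sum to 2 (valence 4) → 2 H
  atom 10: C, bond orders sum to 3 (valence 4) → 1 H
  atom 11: C with explicit H count 1
  atom 12: S, bond orders sum to 1 (valence 2) → 1 H
Totals → C:8, H:13, F:3, S:1.
In Hill order: C8H13F3S.

C8H13F3S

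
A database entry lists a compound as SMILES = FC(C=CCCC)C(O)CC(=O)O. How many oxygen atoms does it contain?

3

Scan the SMILES for O atoms (remember two-letter symbols like Cl and Br are single atoms).
Oxygen count: 3.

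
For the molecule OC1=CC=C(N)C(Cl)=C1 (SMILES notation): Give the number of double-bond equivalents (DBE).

Degree of unsaturation = (number of rings) + (number of π bonds).
Ring closures in the SMILES: 1.
π bonds: 3 double bonds (each 1 DoU) → 3 DoU from unsaturation.
Total DoU = 1 + 3 = 4.

4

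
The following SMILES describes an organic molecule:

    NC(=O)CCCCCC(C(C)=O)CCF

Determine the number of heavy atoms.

Every atom symbol written in the SMILES (organic subset) is one heavy atom; implicit H are not written.
Heavy atoms by element → C:11, F:1, N:1, O:2.
Total: 15.

15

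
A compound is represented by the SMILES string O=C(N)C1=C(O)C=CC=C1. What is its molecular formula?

C7H7NO2

Walk through each heavy atom and fill implicit hydrogens from standard valence (C 4, N 3, O 2, S 2, halogen 1):
  atom 1: O, bond orders sum to 2 (valence 2) → 0 H
  atom 2: C, bond orders sum to 4 (valence 4) → 0 H
  atom 3: N, bond orders sum to 1 (valence 3) → 2 H
  atom 4: C, bond orders sum to 4 (valence 4) → 0 H
  atom 5: C, bond orders sum to 4 (valence 4) → 0 H
  atom 6: O, bond orders sum to 1 (valence 2) → 1 H
  atom 7: C, bond orders sum to 3 (valence 4) → 1 H
  atom 8: C, bond orders sum to 3 (valence 4) → 1 H
  atom 9: C, bond orders sum to 3 (valence 4) → 1 H
  atom 10: C, bond orders sum to 3 (valence 4) → 1 H
Totals → C:7, H:7, N:1, O:2.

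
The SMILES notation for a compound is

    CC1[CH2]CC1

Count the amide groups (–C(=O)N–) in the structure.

Scan the SMILES for the amide motif — none present.

0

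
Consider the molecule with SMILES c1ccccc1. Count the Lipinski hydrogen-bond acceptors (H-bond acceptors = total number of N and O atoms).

N atoms: 0; O atoms: 0.
Lipinski HBA = 0 + 0 = 0.

0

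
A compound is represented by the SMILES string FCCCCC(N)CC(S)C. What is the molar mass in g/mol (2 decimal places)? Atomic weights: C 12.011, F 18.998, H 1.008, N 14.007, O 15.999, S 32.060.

First, the molecular formula is C8H18FNS (counting implicit H from valence).
  C: 8 × 12.011 = 96.088
  F: 1 × 18.998 = 18.998
  H: 18 × 1.008 = 18.144
  N: 1 × 14.007 = 14.007
  S: 1 × 32.060 = 32.060
Sum: 8×12.011 + 1×18.998 + 18×1.008 + 1×14.007 + 1×32.060 = 179.297 → 179.30 g/mol.

179.30 g/mol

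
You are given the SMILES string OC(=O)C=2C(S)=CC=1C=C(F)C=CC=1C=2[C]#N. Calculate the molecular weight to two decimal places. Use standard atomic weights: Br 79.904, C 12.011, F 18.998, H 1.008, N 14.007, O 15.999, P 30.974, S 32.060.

First, the molecular formula is C12H6FNO2S (counting implicit H from valence).
  C: 12 × 12.011 = 144.132
  F: 1 × 18.998 = 18.998
  H: 6 × 1.008 = 6.048
  N: 1 × 14.007 = 14.007
  O: 2 × 15.999 = 31.998
  S: 1 × 32.060 = 32.060
Sum: 12×12.011 + 1×18.998 + 6×1.008 + 1×14.007 + 2×15.999 + 1×32.060 = 247.243 → 247.24 g/mol.

247.24 g/mol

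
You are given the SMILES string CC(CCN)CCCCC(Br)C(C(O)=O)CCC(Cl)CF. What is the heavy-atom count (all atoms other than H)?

Every atom symbol written in the SMILES (organic subset) is one heavy atom; implicit H are not written.
Heavy atoms by element → Br:1, C:15, Cl:1, F:1, N:1, O:2.
Total: 21.

21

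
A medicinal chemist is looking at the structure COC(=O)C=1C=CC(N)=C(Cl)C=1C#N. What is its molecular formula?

Walk through each heavy atom and fill implicit hydrogens from standard valence (C 4, N 3, O 2, S 2, halogen 1):
  atom 1: C, bond orders sum to 1 (valence 4) → 3 H
  atom 2: O, bond orders sum to 2 (valence 2) → 0 H
  atom 3: C, bond orders sum to 4 (valence 4) → 0 H
  atom 4: O, bond orders sum to 2 (valence 2) → 0 H
  atom 5: C, bond orders sum to 4 (valence 4) → 0 H
  atom 6: C, bond orders sum to 3 (valence 4) → 1 H
  atom 7: C, bond orders sum to 3 (valence 4) → 1 H
  atom 8: C, bond orders sum to 4 (valence 4) → 0 H
  atom 9: N, bond orders sum to 1 (valence 3) → 2 H
  atom 10: C, bond orders sum to 4 (valence 4) → 0 H
  atom 11: Cl (halogen, monovalent) → 0 H
  atom 12: C, bond orders sum to 4 (valence 4) → 0 H
  atom 13: C, bond orders sum to 4 (valence 4) → 0 H
  atom 14: N, bond orders sum to 3 (valence 3) → 0 H
Totals → C:9, H:7, Cl:1, N:2, O:2.
In Hill order: C9H7ClN2O2.

C9H7ClN2O2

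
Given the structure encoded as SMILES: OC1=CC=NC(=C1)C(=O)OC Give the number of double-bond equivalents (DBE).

5

Molecular formula: C7H7NO3.
DoU = (2C + 2 + N − H − X) / 2, where X is the halogen count and O/S are ignored.
    = (2·7 + 2 + 1 − 7 − 0) / 2 = 10 / 2 = 5.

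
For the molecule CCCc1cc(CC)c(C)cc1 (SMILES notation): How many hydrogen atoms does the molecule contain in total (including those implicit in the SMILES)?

18

Walk through each heavy atom and fill implicit hydrogens from standard valence (C 4, N 3, O 2, S 2, halogen 1); for lowercase aromatic atoms, an aromatic c carries 1 H when it has two neighbours and 0 H with three, and aromatic n carries 0 H:
  atom 1: C, bond orders sum to 1 (valence 4) → 3 H
  atom 2: C, bond orders sum to 2 (valence 4) → 2 H
  atom 3: C, bond orders sum to 2 (valence 4) → 2 H
  atom 4: aromatic c, 3 neighbours → 0 H
  atom 5: aromatic c, 2 neighbours → 1 H
  atom 6: aromatic c, 3 neighbours → 0 H
  atom 7: C, bond orders sum to 2 (valence 4) → 2 H
  atom 8: C, bond orders sum to 1 (valence 4) → 3 H
  atom 9: aromatic c, 3 neighbours → 0 H
  atom 10: C, bond orders sum to 1 (valence 4) → 3 H
  atom 11: aromatic c, 2 neighbours → 1 H
  atom 12: aromatic c, 2 neighbours → 1 H
Total hydrogens: 18.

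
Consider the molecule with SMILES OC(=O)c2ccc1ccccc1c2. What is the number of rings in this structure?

In SMILES, each pair of matching ring-closure digits denotes one ring-closing bond; the number of such bonds equals the number of independent rings.
Ring-closure bonds here: 2.

2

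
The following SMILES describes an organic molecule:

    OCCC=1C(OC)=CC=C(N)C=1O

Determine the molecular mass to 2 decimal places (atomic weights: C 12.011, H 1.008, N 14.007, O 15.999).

First, the molecular formula is C9H13NO3 (counting implicit H from valence).
  C: 9 × 12.011 = 108.099
  H: 13 × 1.008 = 13.104
  N: 1 × 14.007 = 14.007
  O: 3 × 15.999 = 47.997
Sum: 9×12.011 + 13×1.008 + 1×14.007 + 3×15.999 = 183.207 → 183.21 g/mol.

183.21 g/mol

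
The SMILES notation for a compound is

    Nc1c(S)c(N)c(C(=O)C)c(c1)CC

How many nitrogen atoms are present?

2

Scan the SMILES for N atoms (remember two-letter symbols like Cl and Br are single atoms).
Nitrogen count: 2.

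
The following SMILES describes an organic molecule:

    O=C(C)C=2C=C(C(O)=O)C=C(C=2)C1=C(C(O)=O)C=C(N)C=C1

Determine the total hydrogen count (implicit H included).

Walk through each heavy atom and fill implicit hydrogens from standard valence (C 4, N 3, O 2, S 2, halogen 1):
  atom 1: O, bond orders sum to 2 (valence 2) → 0 H
  atom 2: C, bond orders sum to 4 (valence 4) → 0 H
  atom 3: C, bond orders sum to 1 (valence 4) → 3 H
  atom 4: C, bond orders sum to 4 (valence 4) → 0 H
  atom 5: C, bond orders sum to 3 (valence 4) → 1 H
  atom 6: C, bond orders sum to 4 (valence 4) → 0 H
  atom 7: C, bond orders sum to 4 (valence 4) → 0 H
  atom 8: O, bond orders sum to 1 (valence 2) → 1 H
  atom 9: O, bond orders sum to 2 (valence 2) → 0 H
  atom 10: C, bond orders sum to 3 (valence 4) → 1 H
  atom 11: C, bond orders sum to 4 (valence 4) → 0 H
  atom 12: C, bond orders sum to 3 (valence 4) → 1 H
  atom 13: C, bond orders sum to 4 (valence 4) → 0 H
  atom 14: C, bond orders sum to 4 (valence 4) → 0 H
  atom 15: C, bond orders sum to 4 (valence 4) → 0 H
  atom 16: O, bond orders sum to 1 (valence 2) → 1 H
  atom 17: O, bond orders sum to 2 (valence 2) → 0 H
  atom 18: C, bond orders sum to 3 (valence 4) → 1 H
  atom 19: C, bond orders sum to 4 (valence 4) → 0 H
  atom 20: N, bond orders sum to 1 (valence 3) → 2 H
  atom 21: C, bond orders sum to 3 (valence 4) → 1 H
  atom 22: C, bond orders sum to 3 (valence 4) → 1 H
Total hydrogens: 13.

13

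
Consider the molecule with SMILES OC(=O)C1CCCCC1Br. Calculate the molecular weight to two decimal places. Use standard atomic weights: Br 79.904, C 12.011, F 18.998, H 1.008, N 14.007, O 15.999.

First, the molecular formula is C7H11BrO2 (counting implicit H from valence).
  Br: 1 × 79.904 = 79.904
  C: 7 × 12.011 = 84.077
  H: 11 × 1.008 = 11.088
  O: 2 × 15.999 = 31.998
Sum: 1×79.904 + 7×12.011 + 11×1.008 + 2×15.999 = 207.067 → 207.07 g/mol.

207.07 g/mol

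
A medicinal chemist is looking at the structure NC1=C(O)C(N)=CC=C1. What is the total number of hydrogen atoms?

8

Walk through each heavy atom and fill implicit hydrogens from standard valence (C 4, N 3, O 2, S 2, halogen 1):
  atom 1: N, bond orders sum to 1 (valence 3) → 2 H
  atom 2: C, bond orders sum to 4 (valence 4) → 0 H
  atom 3: C, bond orders sum to 4 (valence 4) → 0 H
  atom 4: O, bond orders sum to 1 (valence 2) → 1 H
  atom 5: C, bond orders sum to 4 (valence 4) → 0 H
  atom 6: N, bond orders sum to 1 (valence 3) → 2 H
  atom 7: C, bond orders sum to 3 (valence 4) → 1 H
  atom 8: C, bond orders sum to 3 (valence 4) → 1 H
  atom 9: C, bond orders sum to 3 (valence 4) → 1 H
Total hydrogens: 8.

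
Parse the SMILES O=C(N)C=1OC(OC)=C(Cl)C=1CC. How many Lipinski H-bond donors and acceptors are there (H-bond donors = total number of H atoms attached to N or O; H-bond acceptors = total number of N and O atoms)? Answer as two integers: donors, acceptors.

Donors: find every N or O and count the H atoms it carries.
  atom 1 (O): bond orders sum to 2 → 0 H
  atom 3 (N): bond orders sum to 1 → 2 H
  atom 5 (O): bond orders sum to 2 → 0 H
  atom 7 (O): bond orders sum to 2 → 0 H
Lipinski HBD = 2.
Acceptors: N atoms = 1, O atoms = 3 → HBA = 4.

2, 4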